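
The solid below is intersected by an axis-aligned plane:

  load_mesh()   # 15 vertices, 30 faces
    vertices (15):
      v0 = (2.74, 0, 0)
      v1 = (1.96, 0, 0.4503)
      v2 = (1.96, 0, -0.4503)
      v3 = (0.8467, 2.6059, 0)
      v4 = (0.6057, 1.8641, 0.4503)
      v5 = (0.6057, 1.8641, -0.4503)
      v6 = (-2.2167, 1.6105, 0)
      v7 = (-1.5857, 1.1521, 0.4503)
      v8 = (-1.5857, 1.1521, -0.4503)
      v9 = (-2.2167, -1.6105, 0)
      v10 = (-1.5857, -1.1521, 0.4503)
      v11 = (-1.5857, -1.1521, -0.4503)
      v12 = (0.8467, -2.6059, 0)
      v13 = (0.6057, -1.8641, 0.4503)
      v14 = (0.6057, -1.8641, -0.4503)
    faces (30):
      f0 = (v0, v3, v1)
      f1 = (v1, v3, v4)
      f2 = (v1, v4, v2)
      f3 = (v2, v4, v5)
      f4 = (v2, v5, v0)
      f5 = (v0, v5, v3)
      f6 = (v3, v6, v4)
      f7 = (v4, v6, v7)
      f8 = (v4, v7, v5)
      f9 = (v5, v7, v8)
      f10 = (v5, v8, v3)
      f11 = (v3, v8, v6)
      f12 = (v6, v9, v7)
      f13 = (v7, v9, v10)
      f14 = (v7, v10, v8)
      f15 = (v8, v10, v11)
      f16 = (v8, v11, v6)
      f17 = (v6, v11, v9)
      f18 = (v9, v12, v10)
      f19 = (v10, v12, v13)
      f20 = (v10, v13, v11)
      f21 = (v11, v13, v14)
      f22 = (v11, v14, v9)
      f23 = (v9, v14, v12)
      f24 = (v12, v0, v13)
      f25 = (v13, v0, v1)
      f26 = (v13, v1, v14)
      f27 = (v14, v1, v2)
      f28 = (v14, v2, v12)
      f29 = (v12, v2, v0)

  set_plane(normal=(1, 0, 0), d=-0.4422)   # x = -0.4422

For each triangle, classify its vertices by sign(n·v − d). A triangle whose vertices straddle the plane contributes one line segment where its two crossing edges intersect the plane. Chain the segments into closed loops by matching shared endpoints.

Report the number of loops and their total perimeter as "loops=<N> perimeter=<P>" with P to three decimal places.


loops=2 perimeter=5.009

Straddling triangles (12 of 30):
  (v3,v6,v4) [+-+] → (-0.4422, 2.18709, 0)–(-0.4422, 1.76994, 0.283113)  len=0.5041
  (v4,v6,v7) [+--] → (-0.4422, 1.76994, 0.283113)–(-0.4422, 1.52363, 0.4503)  len=0.2977
  (v4,v7,v5) [+-+] → (-0.4422, 1.52363, 0.4503)–(-0.4422, 1.52363, -0.0196444)  len=0.4699
  (v5,v7,v8) [+--] → (-0.4422, 1.52363, -0.0196444)–(-0.4422, 1.52363, -0.4503)  len=0.4307
  (v5,v8,v3) [+-+] → (-0.4422, 1.52363, -0.4503)–(-0.4422, 1.83555, -0.238609)  len=0.3770
  (v3,v8,v6) [+--] → (-0.4422, 1.83555, -0.238609)–(-0.4422, 2.18709, 0)  len=0.4249
  (v9,v12,v10) [-+-] → (-0.4422, -2.18709, 0)–(-0.4422, -1.83555, 0.238609)  len=0.4249
  (v10,v12,v13) [-++] → (-0.4422, -1.83555, 0.238609)–(-0.4422, -1.52363, 0.4503)  len=0.3770
  (v10,v13,v11) [-+-] → (-0.4422, -1.52363, 0.4503)–(-0.4422, -1.52363, 0.0196444)  len=0.4307
  (v11,v13,v14) [-++] → (-0.4422, -1.52363, 0.0196444)–(-0.4422, -1.52363, -0.4503)  len=0.4699
  (v11,v14,v9) [-+-] → (-0.4422, -1.52363, -0.4503)–(-0.4422, -1.76994, -0.283113)  len=0.2977
  (v9,v14,v12) [-++] → (-0.4422, -1.76994, -0.283113)–(-0.4422, -2.18709, 0)  len=0.5041

Chained into 2 loop(s):
  loop 1: 6 segments, perimeter = 2.5043
  loop 2: 6 segments, perimeter = 2.5043
Total perimeter = 5.009


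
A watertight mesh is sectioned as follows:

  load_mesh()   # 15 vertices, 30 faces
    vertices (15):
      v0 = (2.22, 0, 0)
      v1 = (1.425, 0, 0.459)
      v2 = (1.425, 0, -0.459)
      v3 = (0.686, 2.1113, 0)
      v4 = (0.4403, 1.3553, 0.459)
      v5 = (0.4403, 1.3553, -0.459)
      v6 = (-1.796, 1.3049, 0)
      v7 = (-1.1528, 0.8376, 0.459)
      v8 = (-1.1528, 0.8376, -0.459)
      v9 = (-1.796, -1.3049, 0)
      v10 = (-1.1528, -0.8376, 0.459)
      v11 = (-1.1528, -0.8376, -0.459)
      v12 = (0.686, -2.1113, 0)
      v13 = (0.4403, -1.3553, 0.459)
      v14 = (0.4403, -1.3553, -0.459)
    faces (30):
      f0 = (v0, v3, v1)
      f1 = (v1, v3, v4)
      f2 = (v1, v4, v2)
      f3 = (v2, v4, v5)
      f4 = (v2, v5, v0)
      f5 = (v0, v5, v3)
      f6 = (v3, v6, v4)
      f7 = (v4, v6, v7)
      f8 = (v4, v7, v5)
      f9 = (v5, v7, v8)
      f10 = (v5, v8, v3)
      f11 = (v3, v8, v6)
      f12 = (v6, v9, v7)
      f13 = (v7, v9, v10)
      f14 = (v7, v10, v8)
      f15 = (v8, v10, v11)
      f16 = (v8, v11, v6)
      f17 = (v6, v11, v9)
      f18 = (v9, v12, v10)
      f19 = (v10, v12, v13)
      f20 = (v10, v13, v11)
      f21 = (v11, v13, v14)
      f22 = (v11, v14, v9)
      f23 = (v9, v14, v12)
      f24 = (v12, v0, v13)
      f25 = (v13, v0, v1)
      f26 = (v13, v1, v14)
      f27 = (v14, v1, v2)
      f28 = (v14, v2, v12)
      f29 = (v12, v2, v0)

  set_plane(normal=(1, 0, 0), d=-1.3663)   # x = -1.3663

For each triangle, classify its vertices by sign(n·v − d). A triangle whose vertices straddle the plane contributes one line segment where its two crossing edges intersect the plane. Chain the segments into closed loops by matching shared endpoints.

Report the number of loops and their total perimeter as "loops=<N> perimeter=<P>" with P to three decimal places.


Straddling triangles (10 of 30):
  (v3,v6,v4) [+-+] → (-1.3663, 1.44451, 0)–(-1.3663, 1.31458, 0.0881958)  len=0.1570
  (v4,v6,v7) [+-+] → (-1.3663, 1.31458, 0.0881958)–(-1.3663, 0.992713, 0.306642)  len=0.3890
  (v3,v8,v6) [++-] → (-1.3663, 0.992713, -0.306642)–(-1.3663, 1.44451, 0)  len=0.5460
  (v6,v9,v7) [--+] → (-1.3663, 0.126431, 0.306642)–(-1.3663, 0.992713, 0.306642)  len=0.8663
  (v7,v9,v10) [+-+] → (-1.3663, 0.126431, 0.306642)–(-1.3663, -0.992713, 0.306642)  len=1.1191
  (v8,v11,v6) [++-] → (-1.3663, -0.126431, -0.306642)–(-1.3663, 0.992713, -0.306642)  len=1.1191
  (v6,v11,v9) [-+-] → (-1.3663, -0.126431, -0.306642)–(-1.3663, -0.992713, -0.306642)  len=0.8663
  (v9,v12,v10) [-++] → (-1.3663, -1.44451, 0)–(-1.3663, -0.992713, 0.306642)  len=0.5460
  (v11,v14,v9) [++-] → (-1.3663, -1.31458, -0.0881958)–(-1.3663, -0.992713, -0.306642)  len=0.3890
  (v9,v14,v12) [-++] → (-1.3663, -1.31458, -0.0881958)–(-1.3663, -1.44451, 0)  len=0.1570

Chained into 1 loop(s):
  loop 1: 10 segments, perimeter = 6.1550
Total perimeter = 6.155

loops=1 perimeter=6.155


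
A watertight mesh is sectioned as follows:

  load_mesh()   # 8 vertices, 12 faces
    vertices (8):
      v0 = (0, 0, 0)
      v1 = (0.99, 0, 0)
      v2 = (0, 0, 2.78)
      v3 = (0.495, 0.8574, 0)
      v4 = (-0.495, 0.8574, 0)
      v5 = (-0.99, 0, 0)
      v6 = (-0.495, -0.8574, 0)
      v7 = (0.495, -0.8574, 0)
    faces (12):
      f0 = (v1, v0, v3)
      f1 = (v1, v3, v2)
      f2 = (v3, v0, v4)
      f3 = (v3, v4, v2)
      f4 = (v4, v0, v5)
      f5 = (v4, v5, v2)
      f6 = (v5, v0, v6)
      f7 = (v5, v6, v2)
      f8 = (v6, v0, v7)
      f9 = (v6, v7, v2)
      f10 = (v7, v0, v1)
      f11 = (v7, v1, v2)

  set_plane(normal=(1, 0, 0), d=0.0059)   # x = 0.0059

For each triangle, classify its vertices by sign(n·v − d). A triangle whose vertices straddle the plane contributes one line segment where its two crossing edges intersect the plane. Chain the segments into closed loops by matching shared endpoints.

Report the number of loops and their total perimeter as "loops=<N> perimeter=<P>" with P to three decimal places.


loops=1 perimeter=7.503

Straddling triangles (8 of 12):
  (v1,v0,v3) [+-+] → (0.0059, 0, 0)–(0.0059, 0.0102195, 0)  len=0.0102
  (v1,v3,v2) [++-] → (0.0059, 0.0102195, 2.74686)–(0.0059, 0, 2.76343)  len=0.0195
  (v3,v0,v4) [+--] → (0.0059, 0.0102195, 0)–(0.0059, 0.8574, 0)  len=0.8472
  (v3,v4,v2) [+--] → (0.0059, 0.8574, 0)–(0.0059, 0.0102195, 2.74686)  len=2.8745
  (v6,v0,v7) [--+] → (0.0059, -0.0102195, 0)–(0.0059, -0.8574, 0)  len=0.8472
  (v6,v7,v2) [-+-] → (0.0059, -0.8574, 0)–(0.0059, -0.0102195, 2.74686)  len=2.8745
  (v7,v0,v1) [+-+] → (0.0059, -0.0102195, 0)–(0.0059, 0, 0)  len=0.0102
  (v7,v1,v2) [++-] → (0.0059, 0, 2.76343)–(0.0059, -0.0102195, 2.74686)  len=0.0195

Chained into 1 loop(s):
  loop 1: 8 segments, perimeter = 7.5028
Total perimeter = 7.503


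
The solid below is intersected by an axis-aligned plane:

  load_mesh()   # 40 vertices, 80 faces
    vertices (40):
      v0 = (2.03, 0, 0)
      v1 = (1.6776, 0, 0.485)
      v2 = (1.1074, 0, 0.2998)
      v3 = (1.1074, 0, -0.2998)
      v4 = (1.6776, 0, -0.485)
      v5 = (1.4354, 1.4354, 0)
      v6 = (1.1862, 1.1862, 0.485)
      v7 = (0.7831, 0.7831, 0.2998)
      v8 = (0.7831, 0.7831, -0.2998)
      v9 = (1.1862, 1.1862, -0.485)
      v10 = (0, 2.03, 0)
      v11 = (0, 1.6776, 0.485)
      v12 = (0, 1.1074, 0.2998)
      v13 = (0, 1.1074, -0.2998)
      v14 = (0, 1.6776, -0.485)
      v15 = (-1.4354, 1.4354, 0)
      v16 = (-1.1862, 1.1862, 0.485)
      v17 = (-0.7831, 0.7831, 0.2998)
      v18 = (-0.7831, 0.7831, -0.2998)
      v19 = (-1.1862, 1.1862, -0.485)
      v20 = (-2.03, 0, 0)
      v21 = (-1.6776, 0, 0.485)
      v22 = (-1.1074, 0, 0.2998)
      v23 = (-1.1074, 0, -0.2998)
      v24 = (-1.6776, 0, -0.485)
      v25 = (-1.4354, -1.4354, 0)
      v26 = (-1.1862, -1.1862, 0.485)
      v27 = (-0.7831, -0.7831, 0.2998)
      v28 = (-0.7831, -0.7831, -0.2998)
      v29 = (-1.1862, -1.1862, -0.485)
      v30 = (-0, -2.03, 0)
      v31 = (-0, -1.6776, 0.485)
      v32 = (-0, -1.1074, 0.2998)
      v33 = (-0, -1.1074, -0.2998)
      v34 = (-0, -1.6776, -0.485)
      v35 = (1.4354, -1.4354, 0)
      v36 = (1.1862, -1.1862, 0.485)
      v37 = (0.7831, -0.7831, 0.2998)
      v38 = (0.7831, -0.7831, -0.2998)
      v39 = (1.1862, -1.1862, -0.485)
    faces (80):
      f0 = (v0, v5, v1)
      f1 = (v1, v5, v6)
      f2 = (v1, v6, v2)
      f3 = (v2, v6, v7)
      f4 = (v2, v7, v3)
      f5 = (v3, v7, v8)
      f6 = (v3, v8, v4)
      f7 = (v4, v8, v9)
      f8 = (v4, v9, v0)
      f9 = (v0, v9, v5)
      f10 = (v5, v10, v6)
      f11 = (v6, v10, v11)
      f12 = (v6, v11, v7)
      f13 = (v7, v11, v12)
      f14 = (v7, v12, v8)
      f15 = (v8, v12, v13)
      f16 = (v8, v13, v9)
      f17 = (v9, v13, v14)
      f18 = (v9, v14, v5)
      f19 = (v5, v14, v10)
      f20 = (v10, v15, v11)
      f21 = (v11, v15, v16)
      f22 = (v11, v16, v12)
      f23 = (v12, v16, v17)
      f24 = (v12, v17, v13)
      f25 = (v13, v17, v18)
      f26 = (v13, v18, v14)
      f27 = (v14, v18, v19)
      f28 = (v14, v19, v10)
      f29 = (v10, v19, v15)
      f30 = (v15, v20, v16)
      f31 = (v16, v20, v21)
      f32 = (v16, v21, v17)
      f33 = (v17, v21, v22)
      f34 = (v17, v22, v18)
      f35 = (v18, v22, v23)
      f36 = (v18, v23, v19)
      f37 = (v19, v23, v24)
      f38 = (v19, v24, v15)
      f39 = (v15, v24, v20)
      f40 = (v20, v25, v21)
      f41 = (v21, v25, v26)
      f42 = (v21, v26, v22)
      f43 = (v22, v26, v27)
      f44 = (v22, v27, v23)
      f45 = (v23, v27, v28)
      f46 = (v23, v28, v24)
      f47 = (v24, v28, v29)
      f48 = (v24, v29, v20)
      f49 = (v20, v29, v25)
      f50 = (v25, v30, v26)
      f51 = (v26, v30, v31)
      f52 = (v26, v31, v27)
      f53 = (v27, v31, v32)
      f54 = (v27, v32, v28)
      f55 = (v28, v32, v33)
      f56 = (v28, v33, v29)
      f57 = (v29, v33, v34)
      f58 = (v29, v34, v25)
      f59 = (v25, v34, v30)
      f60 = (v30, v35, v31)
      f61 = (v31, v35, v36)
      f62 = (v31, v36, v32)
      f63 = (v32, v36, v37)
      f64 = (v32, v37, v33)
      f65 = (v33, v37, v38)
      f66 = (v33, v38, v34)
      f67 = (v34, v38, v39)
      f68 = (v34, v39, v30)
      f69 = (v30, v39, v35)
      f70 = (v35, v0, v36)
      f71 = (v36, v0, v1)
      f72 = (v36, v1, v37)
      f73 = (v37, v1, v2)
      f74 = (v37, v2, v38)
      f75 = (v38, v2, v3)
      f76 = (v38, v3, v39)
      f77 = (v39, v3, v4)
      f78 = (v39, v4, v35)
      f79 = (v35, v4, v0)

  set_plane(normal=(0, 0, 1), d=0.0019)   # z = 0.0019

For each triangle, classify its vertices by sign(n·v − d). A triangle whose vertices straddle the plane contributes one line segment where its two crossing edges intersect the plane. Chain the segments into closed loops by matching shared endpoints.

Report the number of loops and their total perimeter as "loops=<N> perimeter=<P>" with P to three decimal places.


loops=2 perimeter=19.202

Straddling triangles (32 of 80):
  (v0,v5,v1) [--+] → (1.43635, 1.42978, 0.0019)–(2.02862, 0, 0.0019)  len=1.5476
  (v1,v5,v6) [+-+] → (1.43635, 1.42978, 0.0019)–(1.43442, 1.43442, 0.0019)  len=0.0050
  (v2,v7,v3) [++-] → (0.944222, 0.394031, 0.0019)–(1.1074, 0, 0.0019)  len=0.4265
  (v3,v7,v8) [-+-] → (0.944222, 0.394031, 0.0019)–(0.7831, 0.7831, 0.0019)  len=0.4211
  (v5,v10,v6) [--+] → (0.00464697, 2.02669, 0.0019)–(1.43442, 1.43442, 0.0019)  len=1.5476
  (v6,v10,v11) [+-+] → (0.00464697, 2.02669, 0.0019)–(0, 2.02862, 0.0019)  len=0.0050
  (v7,v12,v8) [++-] → (0.389069, 0.946278, 0.0019)–(0.7831, 0.7831, 0.0019)  len=0.4265
  (v8,v12,v13) [-+-] → (0.389069, 0.946278, 0.0019)–(0, 1.1074, 0.0019)  len=0.4211
  (v10,v15,v11) [--+] → (-1.42978, 1.43635, 0.0019)–(0, 2.02862, 0.0019)  len=1.5476
  (v11,v15,v16) [+-+] → (-1.42978, 1.43635, 0.0019)–(-1.43442, 1.43442, 0.0019)  len=0.0050
  (v12,v17,v13) [++-] → (-0.394031, 0.944222, 0.0019)–(0, 1.1074, 0.0019)  len=0.4265
  (v13,v17,v18) [-+-] → (-0.394031, 0.944222, 0.0019)–(-0.7831, 0.7831, 0.0019)  len=0.4211
  (v15,v20,v16) [--+] → (-2.02669, 0.00464697, 0.0019)–(-1.43442, 1.43442, 0.0019)  len=1.5476
  (v16,v20,v21) [+-+] → (-2.02669, 0.00464697, 0.0019)–(-2.02862, 0, 0.0019)  len=0.0050
  (v17,v22,v18) [++-] → (-0.946278, 0.389069, 0.0019)–(-0.7831, 0.7831, 0.0019)  len=0.4265
  (v18,v22,v23) [-+-] → (-0.946278, 0.389069, 0.0019)–(-1.1074, 0, 0.0019)  len=0.4211
  (v20,v25,v21) [--+] → (-1.43635, -1.42978, 0.0019)–(-2.02862, 0, 0.0019)  len=1.5476
  (v21,v25,v26) [+-+] → (-1.43635, -1.42978, 0.0019)–(-1.43442, -1.43442, 0.0019)  len=0.0050
  (v22,v27,v23) [++-] → (-0.944222, -0.394031, 0.0019)–(-1.1074, 0, 0.0019)  len=0.4265
  (v23,v27,v28) [-+-] → (-0.944222, -0.394031, 0.0019)–(-0.7831, -0.7831, 0.0019)  len=0.4211
  (v25,v30,v26) [--+] → (-0.00464697, -2.02669, 0.0019)–(-1.43442, -1.43442, 0.0019)  len=1.5476
  (v26,v30,v31) [+-+] → (-0.00464697, -2.02669, 0.0019)–(0, -2.02862, 0.0019)  len=0.0050
  (v27,v32,v28) [++-] → (-0.389069, -0.946278, 0.0019)–(-0.7831, -0.7831, 0.0019)  len=0.4265
  (v28,v32,v33) [-+-] → (-0.389069, -0.946278, 0.0019)–(0, -1.1074, 0.0019)  len=0.4211
  (v30,v35,v31) [--+] → (1.42978, -1.43635, 0.0019)–(0, -2.02862, 0.0019)  len=1.5476
  (v31,v35,v36) [+-+] → (1.42978, -1.43635, 0.0019)–(1.43442, -1.43442, 0.0019)  len=0.0050
  (v32,v37,v33) [++-] → (0.394031, -0.944222, 0.0019)–(0, -1.1074, 0.0019)  len=0.4265
  (v33,v37,v38) [-+-] → (0.394031, -0.944222, 0.0019)–(0.7831, -0.7831, 0.0019)  len=0.4211
  (v35,v0,v36) [--+] → (2.02669, -0.00464697, 0.0019)–(1.43442, -1.43442, 0.0019)  len=1.5476
  (v36,v0,v1) [+-+] → (2.02669, -0.00464697, 0.0019)–(2.02862, 0, 0.0019)  len=0.0050
  (v37,v2,v38) [++-] → (0.946278, -0.389069, 0.0019)–(0.7831, -0.7831, 0.0019)  len=0.4265
  (v38,v2,v3) [-+-] → (0.946278, -0.389069, 0.0019)–(1.1074, 0, 0.0019)  len=0.4211

Chained into 2 loop(s):
  loop 1: 16 segments, perimeter = 12.4210
  loop 2: 16 segments, perimeter = 6.7808
Total perimeter = 19.202


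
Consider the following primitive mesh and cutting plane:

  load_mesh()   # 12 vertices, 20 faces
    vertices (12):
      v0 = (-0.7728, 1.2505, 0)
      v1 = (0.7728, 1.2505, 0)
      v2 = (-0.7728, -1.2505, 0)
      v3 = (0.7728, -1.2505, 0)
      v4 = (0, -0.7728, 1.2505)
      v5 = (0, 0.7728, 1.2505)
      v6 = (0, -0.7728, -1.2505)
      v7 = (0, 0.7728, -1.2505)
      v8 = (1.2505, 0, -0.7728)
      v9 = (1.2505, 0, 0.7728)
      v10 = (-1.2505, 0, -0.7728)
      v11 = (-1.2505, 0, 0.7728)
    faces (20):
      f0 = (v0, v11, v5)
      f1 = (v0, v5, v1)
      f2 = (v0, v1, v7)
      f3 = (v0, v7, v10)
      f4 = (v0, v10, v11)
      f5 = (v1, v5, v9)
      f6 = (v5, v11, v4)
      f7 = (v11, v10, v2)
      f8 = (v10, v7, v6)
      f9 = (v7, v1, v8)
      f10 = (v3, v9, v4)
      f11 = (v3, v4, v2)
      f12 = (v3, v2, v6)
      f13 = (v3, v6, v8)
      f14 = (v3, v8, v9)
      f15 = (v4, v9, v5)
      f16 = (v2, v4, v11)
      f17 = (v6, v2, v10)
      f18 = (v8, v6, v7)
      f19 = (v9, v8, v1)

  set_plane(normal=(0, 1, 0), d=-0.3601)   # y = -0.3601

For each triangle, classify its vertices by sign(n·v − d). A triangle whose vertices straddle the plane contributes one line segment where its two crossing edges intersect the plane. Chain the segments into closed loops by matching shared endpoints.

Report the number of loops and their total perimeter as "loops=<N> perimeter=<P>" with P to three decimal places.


Straddling triangles (10 of 20):
  (v5,v11,v4) [++-] → (-0.667807, -0.3601, 0.995393)–(0, -0.3601, 1.2505)  len=0.7149
  (v11,v10,v2) [++-] → (-1.11294, -0.3601, -0.550261)–(-1.11294, -0.3601, 0.550261)  len=1.1005
  (v10,v7,v6) [++-] → (0, -0.3601, -1.2505)–(-0.667807, -0.3601, -0.995393)  len=0.7149
  (v3,v9,v4) [-+-] → (1.11294, -0.3601, 0.550261)–(0.667807, -0.3601, 0.995393)  len=0.6295
  (v3,v6,v8) [--+] → (0.667807, -0.3601, -0.995393)–(1.11294, -0.3601, -0.550261)  len=0.6295
  (v3,v8,v9) [-++] → (1.11294, -0.3601, -0.550261)–(1.11294, -0.3601, 0.550261)  len=1.1005
  (v4,v9,v5) [-++] → (0.667807, -0.3601, 0.995393)–(0, -0.3601, 1.2505)  len=0.7149
  (v2,v4,v11) [--+] → (-0.667807, -0.3601, 0.995393)–(-1.11294, -0.3601, 0.550261)  len=0.6295
  (v6,v2,v10) [--+] → (-1.11294, -0.3601, -0.550261)–(-0.667807, -0.3601, -0.995393)  len=0.6295
  (v8,v6,v7) [+-+] → (0.667807, -0.3601, -0.995393)–(0, -0.3601, -1.2505)  len=0.7149

Chained into 1 loop(s):
  loop 1: 10 segments, perimeter = 7.5786
Total perimeter = 7.579

loops=1 perimeter=7.579


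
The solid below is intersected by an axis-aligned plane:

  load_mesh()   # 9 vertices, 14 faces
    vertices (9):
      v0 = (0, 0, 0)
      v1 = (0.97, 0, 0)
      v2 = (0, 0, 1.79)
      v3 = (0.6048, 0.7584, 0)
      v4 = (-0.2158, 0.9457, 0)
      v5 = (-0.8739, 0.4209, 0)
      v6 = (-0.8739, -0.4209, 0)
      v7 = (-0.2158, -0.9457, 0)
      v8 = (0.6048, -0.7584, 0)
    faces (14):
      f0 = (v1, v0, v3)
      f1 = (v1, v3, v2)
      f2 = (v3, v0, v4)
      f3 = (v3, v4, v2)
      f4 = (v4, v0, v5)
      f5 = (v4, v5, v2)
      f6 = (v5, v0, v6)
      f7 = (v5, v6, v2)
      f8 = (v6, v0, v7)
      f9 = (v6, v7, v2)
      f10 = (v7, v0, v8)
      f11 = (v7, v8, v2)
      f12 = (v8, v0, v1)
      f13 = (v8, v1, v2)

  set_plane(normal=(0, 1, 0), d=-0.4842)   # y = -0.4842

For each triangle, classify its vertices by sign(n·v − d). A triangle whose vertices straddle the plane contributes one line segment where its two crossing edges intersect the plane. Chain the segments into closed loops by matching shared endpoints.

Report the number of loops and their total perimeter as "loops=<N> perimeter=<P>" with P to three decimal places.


Straddling triangles (6 of 14):
  (v6,v0,v7) [++-] → (-0.11049, -0.4842, 0)–(-0.794522, -0.4842, 0)  len=0.6840
  (v6,v7,v2) [+-+] → (-0.794522, -0.4842, 0)–(-0.11049, -0.4842, 0.873517)  len=1.1095
  (v7,v0,v8) [-+-] → (-0.11049, -0.4842, 0)–(0.386134, -0.4842, 0)  len=0.4966
  (v7,v8,v2) [--+] → (0.386134, -0.4842, 0.647176)–(-0.11049, -0.4842, 0.873517)  len=0.5458
  (v8,v0,v1) [-++] → (0.386134, -0.4842, 0)–(0.736838, -0.4842, 0)  len=0.3507
  (v8,v1,v2) [-++] → (0.736838, -0.4842, 0)–(0.386134, -0.4842, 0.647176)  len=0.7361

Chained into 1 loop(s):
  loop 1: 6 segments, perimeter = 3.9227
Total perimeter = 3.923

loops=1 perimeter=3.923


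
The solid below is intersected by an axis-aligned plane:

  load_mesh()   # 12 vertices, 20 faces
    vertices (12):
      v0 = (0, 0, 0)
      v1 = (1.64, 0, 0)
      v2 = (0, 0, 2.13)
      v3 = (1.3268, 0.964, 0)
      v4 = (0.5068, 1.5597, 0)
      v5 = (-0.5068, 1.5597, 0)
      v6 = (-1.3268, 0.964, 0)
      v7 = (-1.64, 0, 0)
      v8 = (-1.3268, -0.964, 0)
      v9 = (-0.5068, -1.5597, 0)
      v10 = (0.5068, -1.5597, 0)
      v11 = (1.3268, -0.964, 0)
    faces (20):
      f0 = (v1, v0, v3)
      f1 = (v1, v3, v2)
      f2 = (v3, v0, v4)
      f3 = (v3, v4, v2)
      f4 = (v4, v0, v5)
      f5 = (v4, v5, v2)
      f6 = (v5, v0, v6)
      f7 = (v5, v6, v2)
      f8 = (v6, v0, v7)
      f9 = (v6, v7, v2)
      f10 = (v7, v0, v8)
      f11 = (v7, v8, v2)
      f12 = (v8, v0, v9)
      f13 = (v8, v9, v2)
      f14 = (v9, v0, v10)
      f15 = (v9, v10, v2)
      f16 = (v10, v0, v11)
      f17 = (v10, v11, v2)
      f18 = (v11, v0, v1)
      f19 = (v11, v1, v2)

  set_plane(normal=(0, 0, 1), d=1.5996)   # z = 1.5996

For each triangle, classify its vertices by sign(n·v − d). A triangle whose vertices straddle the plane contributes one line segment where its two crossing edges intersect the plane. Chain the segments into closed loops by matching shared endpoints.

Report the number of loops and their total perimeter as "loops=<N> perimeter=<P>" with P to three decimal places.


Straddling triangles (10 of 20):
  (v1,v3,v2) [--+] → (0.330392, 0.24005, 1.5996)–(0.408383, 0, 1.5996)  len=0.2524
  (v3,v4,v2) [--+] → (0.1262, 0.388387, 1.5996)–(0.330392, 0.24005, 1.5996)  len=0.2524
  (v4,v5,v2) [--+] → (-0.1262, 0.388387, 1.5996)–(0.1262, 0.388387, 1.5996)  len=0.2524
  (v5,v6,v2) [--+] → (-0.330392, 0.24005, 1.5996)–(-0.1262, 0.388387, 1.5996)  len=0.2524
  (v6,v7,v2) [--+] → (-0.408383, 0, 1.5996)–(-0.330392, 0.24005, 1.5996)  len=0.2524
  (v7,v8,v2) [--+] → (-0.330392, -0.24005, 1.5996)–(-0.408383, 0, 1.5996)  len=0.2524
  (v8,v9,v2) [--+] → (-0.1262, -0.388387, 1.5996)–(-0.330392, -0.24005, 1.5996)  len=0.2524
  (v9,v10,v2) [--+] → (0.1262, -0.388387, 1.5996)–(-0.1262, -0.388387, 1.5996)  len=0.2524
  (v10,v11,v2) [--+] → (0.330392, -0.24005, 1.5996)–(0.1262, -0.388387, 1.5996)  len=0.2524
  (v11,v1,v2) [--+] → (0.408383, 0, 1.5996)–(0.330392, -0.24005, 1.5996)  len=0.2524

Chained into 1 loop(s):
  loop 1: 10 segments, perimeter = 2.5239
Total perimeter = 2.524

loops=1 perimeter=2.524


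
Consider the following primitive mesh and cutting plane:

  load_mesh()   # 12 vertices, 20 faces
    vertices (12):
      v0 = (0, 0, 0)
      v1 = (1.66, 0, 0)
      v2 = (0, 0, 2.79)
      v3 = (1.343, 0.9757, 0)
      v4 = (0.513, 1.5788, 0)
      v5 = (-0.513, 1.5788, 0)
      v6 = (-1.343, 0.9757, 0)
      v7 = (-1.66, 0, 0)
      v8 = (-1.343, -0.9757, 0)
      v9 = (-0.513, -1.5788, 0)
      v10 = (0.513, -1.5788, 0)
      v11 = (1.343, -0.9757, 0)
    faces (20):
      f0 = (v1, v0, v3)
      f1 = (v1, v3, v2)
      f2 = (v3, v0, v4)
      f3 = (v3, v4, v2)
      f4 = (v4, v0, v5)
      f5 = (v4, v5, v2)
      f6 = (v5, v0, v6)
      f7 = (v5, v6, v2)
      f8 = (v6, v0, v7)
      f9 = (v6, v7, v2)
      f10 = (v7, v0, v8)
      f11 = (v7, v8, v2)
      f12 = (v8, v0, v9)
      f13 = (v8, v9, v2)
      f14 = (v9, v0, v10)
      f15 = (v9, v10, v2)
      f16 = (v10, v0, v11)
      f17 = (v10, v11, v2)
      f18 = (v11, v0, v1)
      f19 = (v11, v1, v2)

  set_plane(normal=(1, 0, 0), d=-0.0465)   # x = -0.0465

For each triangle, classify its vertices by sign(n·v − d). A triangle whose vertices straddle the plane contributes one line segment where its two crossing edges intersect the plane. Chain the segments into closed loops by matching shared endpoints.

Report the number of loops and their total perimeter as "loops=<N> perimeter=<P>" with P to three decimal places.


Straddling triangles (12 of 20):
  (v4,v0,v5) [++-] → (-0.0465, 0.143108, 0)–(-0.0465, 1.5788, 0)  len=1.4357
  (v4,v5,v2) [+-+] → (-0.0465, 1.5788, 0)–(-0.0465, 0.143108, 2.53711)  len=2.9152
  (v5,v0,v6) [-+-] → (-0.0465, 0.143108, 0)–(-0.0465, 0.0337826, 0)  len=0.1093
  (v5,v6,v2) [--+] → (-0.0465, 0.0337826, 2.6934)–(-0.0465, 0.143108, 2.53711)  len=0.1907
  (v6,v0,v7) [-+-] → (-0.0465, 0.0337826, 0)–(-0.0465, 0, 0)  len=0.0338
  (v6,v7,v2) [--+] → (-0.0465, 0, 2.71185)–(-0.0465, 0.0337826, 2.6934)  len=0.0385
  (v7,v0,v8) [-+-] → (-0.0465, 0, 0)–(-0.0465, -0.0337826, 0)  len=0.0338
  (v7,v8,v2) [--+] → (-0.0465, -0.0337826, 2.6934)–(-0.0465, 0, 2.71185)  len=0.0385
  (v8,v0,v9) [-+-] → (-0.0465, -0.0337826, 0)–(-0.0465, -0.143108, 0)  len=0.1093
  (v8,v9,v2) [--+] → (-0.0465, -0.143108, 2.53711)–(-0.0465, -0.0337826, 2.6934)  len=0.1907
  (v9,v0,v10) [-++] → (-0.0465, -0.143108, 0)–(-0.0465, -1.5788, 0)  len=1.4357
  (v9,v10,v2) [-++] → (-0.0465, -1.5788, 0)–(-0.0465, -0.143108, 2.53711)  len=2.9152

Chained into 1 loop(s):
  loop 1: 12 segments, perimeter = 9.4464
Total perimeter = 9.446

loops=1 perimeter=9.446


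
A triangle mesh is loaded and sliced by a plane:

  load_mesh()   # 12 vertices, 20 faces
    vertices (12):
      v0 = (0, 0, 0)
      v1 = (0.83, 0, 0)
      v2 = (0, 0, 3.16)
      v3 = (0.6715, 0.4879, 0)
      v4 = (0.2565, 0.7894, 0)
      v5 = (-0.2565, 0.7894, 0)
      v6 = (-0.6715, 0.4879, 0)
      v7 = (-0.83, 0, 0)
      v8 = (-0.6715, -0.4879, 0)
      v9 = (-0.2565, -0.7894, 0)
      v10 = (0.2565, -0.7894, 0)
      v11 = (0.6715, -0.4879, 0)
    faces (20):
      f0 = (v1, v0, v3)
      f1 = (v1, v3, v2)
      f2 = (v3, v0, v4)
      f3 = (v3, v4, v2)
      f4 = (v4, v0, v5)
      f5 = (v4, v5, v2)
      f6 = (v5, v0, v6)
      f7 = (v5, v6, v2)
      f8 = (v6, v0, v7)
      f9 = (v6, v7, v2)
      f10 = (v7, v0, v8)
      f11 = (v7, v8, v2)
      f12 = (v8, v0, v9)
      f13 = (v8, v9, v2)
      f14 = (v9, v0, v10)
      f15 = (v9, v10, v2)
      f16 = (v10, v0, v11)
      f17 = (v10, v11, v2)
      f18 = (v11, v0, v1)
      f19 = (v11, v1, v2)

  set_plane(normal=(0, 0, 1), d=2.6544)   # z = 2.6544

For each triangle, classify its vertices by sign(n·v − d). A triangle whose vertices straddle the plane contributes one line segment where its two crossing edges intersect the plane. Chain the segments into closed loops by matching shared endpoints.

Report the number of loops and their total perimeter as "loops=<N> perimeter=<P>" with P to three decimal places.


loops=1 perimeter=0.821

Straddling triangles (10 of 20):
  (v1,v3,v2) [--+] → (0.10744, 0.078064, 2.6544)–(0.1328, 0, 2.6544)  len=0.0821
  (v3,v4,v2) [--+] → (0.04104, 0.126304, 2.6544)–(0.10744, 0.078064, 2.6544)  len=0.0821
  (v4,v5,v2) [--+] → (-0.04104, 0.126304, 2.6544)–(0.04104, 0.126304, 2.6544)  len=0.0821
  (v5,v6,v2) [--+] → (-0.10744, 0.078064, 2.6544)–(-0.04104, 0.126304, 2.6544)  len=0.0821
  (v6,v7,v2) [--+] → (-0.1328, 0, 2.6544)–(-0.10744, 0.078064, 2.6544)  len=0.0821
  (v7,v8,v2) [--+] → (-0.10744, -0.078064, 2.6544)–(-0.1328, 0, 2.6544)  len=0.0821
  (v8,v9,v2) [--+] → (-0.04104, -0.126304, 2.6544)–(-0.10744, -0.078064, 2.6544)  len=0.0821
  (v9,v10,v2) [--+] → (0.04104, -0.126304, 2.6544)–(-0.04104, -0.126304, 2.6544)  len=0.0821
  (v10,v11,v2) [--+] → (0.10744, -0.078064, 2.6544)–(0.04104, -0.126304, 2.6544)  len=0.0821
  (v11,v1,v2) [--+] → (0.1328, 0, 2.6544)–(0.10744, -0.078064, 2.6544)  len=0.0821

Chained into 1 loop(s):
  loop 1: 10 segments, perimeter = 0.8208
Total perimeter = 0.821


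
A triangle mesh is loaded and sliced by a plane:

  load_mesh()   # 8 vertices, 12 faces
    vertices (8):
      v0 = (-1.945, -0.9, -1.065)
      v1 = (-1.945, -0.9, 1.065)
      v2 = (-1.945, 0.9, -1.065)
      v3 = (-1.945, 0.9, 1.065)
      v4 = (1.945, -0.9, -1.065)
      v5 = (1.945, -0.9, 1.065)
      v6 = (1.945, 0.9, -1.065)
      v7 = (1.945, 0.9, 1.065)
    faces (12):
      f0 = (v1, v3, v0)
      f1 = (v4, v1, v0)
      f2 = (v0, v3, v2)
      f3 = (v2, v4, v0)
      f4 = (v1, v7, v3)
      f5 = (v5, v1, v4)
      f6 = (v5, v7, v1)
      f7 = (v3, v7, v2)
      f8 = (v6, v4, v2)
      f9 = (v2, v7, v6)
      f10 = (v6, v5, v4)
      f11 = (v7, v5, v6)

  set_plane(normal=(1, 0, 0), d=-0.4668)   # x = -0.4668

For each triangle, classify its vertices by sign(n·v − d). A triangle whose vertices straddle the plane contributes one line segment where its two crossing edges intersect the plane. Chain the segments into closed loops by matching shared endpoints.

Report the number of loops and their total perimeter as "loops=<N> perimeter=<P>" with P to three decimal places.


Straddling triangles (8 of 12):
  (v4,v1,v0) [+--] → (-0.4668, -0.9, 0.2556)–(-0.4668, -0.9, -1.065)  len=1.3206
  (v2,v4,v0) [-+-] → (-0.4668, 0.216, -1.065)–(-0.4668, -0.9, -1.065)  len=1.1160
  (v1,v7,v3) [-+-] → (-0.4668, -0.216, 1.065)–(-0.4668, 0.9, 1.065)  len=1.1160
  (v5,v1,v4) [+-+] → (-0.4668, -0.9, 1.065)–(-0.4668, -0.9, 0.2556)  len=0.8094
  (v5,v7,v1) [++-] → (-0.4668, -0.216, 1.065)–(-0.4668, -0.9, 1.065)  len=0.6840
  (v3,v7,v2) [-+-] → (-0.4668, 0.9, 1.065)–(-0.4668, 0.9, -0.2556)  len=1.3206
  (v6,v4,v2) [++-] → (-0.4668, 0.216, -1.065)–(-0.4668, 0.9, -1.065)  len=0.6840
  (v2,v7,v6) [-++] → (-0.4668, 0.9, -0.2556)–(-0.4668, 0.9, -1.065)  len=0.8094

Chained into 1 loop(s):
  loop 1: 8 segments, perimeter = 7.8600
Total perimeter = 7.860

loops=1 perimeter=7.860


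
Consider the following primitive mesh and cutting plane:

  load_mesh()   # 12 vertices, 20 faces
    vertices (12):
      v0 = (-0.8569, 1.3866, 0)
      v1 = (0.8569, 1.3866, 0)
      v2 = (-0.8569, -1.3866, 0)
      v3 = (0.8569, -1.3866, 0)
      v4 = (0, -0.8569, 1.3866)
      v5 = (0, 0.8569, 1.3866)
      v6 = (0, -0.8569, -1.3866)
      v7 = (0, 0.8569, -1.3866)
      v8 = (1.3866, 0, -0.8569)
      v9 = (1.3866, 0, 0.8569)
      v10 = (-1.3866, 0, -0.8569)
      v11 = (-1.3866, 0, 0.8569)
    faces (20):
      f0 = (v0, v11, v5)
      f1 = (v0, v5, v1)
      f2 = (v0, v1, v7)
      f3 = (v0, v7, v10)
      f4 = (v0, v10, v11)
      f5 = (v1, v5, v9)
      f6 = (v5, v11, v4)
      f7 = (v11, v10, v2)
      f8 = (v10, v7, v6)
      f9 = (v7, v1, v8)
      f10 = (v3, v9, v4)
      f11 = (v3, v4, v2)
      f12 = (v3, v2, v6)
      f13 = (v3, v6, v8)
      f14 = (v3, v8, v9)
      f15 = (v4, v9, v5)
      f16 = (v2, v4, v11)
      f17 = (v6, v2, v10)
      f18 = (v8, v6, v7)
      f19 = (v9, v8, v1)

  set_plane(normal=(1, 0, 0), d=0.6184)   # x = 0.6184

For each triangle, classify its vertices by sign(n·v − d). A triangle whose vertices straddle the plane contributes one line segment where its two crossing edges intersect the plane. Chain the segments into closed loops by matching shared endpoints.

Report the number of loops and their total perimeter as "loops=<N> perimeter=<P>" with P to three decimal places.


loops=1 perimeter=7.876

Straddling triangles (10 of 20):
  (v0,v5,v1) [--+] → (0.6184, 1.23917, 0.385931)–(0.6184, 1.3866, 0)  len=0.4131
  (v0,v1,v7) [-+-] → (0.6184, 1.3866, 0)–(0.6184, 1.23917, -0.385931)  len=0.4131
  (v1,v5,v9) [+-+] → (0.6184, 1.23917, 0.385931)–(0.6184, 0.474737, 1.15036)  len=1.0811
  (v7,v1,v8) [-++] → (0.6184, 1.23917, -0.385931)–(0.6184, 0.474737, -1.15036)  len=1.0811
  (v3,v9,v4) [++-] → (0.6184, -0.474737, 1.15036)–(0.6184, -1.23917, 0.385931)  len=1.0811
  (v3,v4,v2) [+--] → (0.6184, -1.23917, 0.385931)–(0.6184, -1.3866, 0)  len=0.4131
  (v3,v2,v6) [+--] → (0.6184, -1.3866, 0)–(0.6184, -1.23917, -0.385931)  len=0.4131
  (v3,v6,v8) [+-+] → (0.6184, -1.23917, -0.385931)–(0.6184, -0.474737, -1.15036)  len=1.0811
  (v4,v9,v5) [-+-] → (0.6184, -0.474737, 1.15036)–(0.6184, 0.474737, 1.15036)  len=0.9495
  (v8,v6,v7) [+--] → (0.6184, -0.474737, -1.15036)–(0.6184, 0.474737, -1.15036)  len=0.9495

Chained into 1 loop(s):
  loop 1: 10 segments, perimeter = 7.8758
Total perimeter = 7.876


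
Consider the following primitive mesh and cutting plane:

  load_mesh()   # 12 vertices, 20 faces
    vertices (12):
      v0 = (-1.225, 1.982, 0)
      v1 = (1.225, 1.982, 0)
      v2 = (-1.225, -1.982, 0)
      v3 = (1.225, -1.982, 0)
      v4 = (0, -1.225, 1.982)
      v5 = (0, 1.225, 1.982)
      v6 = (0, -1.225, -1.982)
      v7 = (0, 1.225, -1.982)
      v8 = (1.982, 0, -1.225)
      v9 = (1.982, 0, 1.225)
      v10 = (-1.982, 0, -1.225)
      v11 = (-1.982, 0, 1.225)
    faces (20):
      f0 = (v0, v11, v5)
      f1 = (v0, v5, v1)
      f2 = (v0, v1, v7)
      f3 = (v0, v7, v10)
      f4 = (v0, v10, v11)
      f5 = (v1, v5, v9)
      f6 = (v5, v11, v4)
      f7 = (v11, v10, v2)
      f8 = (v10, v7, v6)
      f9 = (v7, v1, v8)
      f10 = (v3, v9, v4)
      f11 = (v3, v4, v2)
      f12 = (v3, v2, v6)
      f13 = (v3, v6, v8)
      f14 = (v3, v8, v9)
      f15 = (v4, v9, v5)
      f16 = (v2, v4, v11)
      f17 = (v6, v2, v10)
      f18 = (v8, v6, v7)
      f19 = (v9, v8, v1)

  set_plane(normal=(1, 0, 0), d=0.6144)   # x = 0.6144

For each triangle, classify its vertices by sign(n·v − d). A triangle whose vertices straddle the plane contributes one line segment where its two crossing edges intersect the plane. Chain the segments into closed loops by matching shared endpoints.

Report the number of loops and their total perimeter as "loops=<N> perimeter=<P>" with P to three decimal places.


loops=1 perimeter=11.907

Straddling triangles (10 of 20):
  (v0,v5,v1) [--+] → (0.6144, 1.60467, 0.987926)–(0.6144, 1.982, 0)  len=1.0575
  (v0,v1,v7) [-+-] → (0.6144, 1.982, 0)–(0.6144, 1.60467, -0.987926)  len=1.0575
  (v1,v5,v9) [+-+] → (0.6144, 1.60467, 0.987926)–(0.6144, 0.845262, 1.74734)  len=1.0740
  (v7,v1,v8) [-++] → (0.6144, 1.60467, -0.987926)–(0.6144, 0.845262, -1.74734)  len=1.0740
  (v3,v9,v4) [++-] → (0.6144, -0.845262, 1.74734)–(0.6144, -1.60467, 0.987926)  len=1.0740
  (v3,v4,v2) [+--] → (0.6144, -1.60467, 0.987926)–(0.6144, -1.982, 0)  len=1.0575
  (v3,v2,v6) [+--] → (0.6144, -1.982, 0)–(0.6144, -1.60467, -0.987926)  len=1.0575
  (v3,v6,v8) [+-+] → (0.6144, -1.60467, -0.987926)–(0.6144, -0.845262, -1.74734)  len=1.0740
  (v4,v9,v5) [-+-] → (0.6144, -0.845262, 1.74734)–(0.6144, 0.845262, 1.74734)  len=1.6905
  (v8,v6,v7) [+--] → (0.6144, -0.845262, -1.74734)–(0.6144, 0.845262, -1.74734)  len=1.6905

Chained into 1 loop(s):
  loop 1: 10 segments, perimeter = 11.9071
Total perimeter = 11.907


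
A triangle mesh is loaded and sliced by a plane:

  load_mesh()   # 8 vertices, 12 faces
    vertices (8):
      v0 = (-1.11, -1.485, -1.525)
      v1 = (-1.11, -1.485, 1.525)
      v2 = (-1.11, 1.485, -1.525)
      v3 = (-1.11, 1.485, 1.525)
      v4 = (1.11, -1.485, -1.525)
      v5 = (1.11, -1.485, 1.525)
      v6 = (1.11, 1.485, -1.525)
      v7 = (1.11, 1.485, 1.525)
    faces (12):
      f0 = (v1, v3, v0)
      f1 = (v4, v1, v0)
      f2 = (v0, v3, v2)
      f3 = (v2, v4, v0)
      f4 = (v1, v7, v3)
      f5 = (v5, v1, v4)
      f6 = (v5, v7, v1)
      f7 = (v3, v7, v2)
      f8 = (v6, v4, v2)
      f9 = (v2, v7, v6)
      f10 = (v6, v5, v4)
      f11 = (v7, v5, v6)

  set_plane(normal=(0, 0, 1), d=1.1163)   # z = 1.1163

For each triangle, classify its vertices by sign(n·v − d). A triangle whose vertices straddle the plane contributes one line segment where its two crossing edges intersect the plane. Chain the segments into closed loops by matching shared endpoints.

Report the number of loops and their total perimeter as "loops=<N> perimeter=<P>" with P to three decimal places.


Straddling triangles (8 of 12):
  (v1,v3,v0) [++-] → (-1.11, 1.08702, 1.1163)–(-1.11, -1.485, 1.1163)  len=2.5720
  (v4,v1,v0) [-+-] → (-0.81252, -1.485, 1.1163)–(-1.11, -1.485, 1.1163)  len=0.2975
  (v0,v3,v2) [-+-] → (-1.11, 1.08702, 1.1163)–(-1.11, 1.485, 1.1163)  len=0.3980
  (v5,v1,v4) [++-] → (-0.81252, -1.485, 1.1163)–(1.11, -1.485, 1.1163)  len=1.9225
  (v3,v7,v2) [++-] → (0.81252, 1.485, 1.1163)–(-1.11, 1.485, 1.1163)  len=1.9225
  (v2,v7,v6) [-+-] → (0.81252, 1.485, 1.1163)–(1.11, 1.485, 1.1163)  len=0.2975
  (v6,v5,v4) [-+-] → (1.11, -1.08702, 1.1163)–(1.11, -1.485, 1.1163)  len=0.3980
  (v7,v5,v6) [++-] → (1.11, -1.08702, 1.1163)–(1.11, 1.485, 1.1163)  len=2.5720

Chained into 1 loop(s):
  loop 1: 8 segments, perimeter = 10.3800
Total perimeter = 10.380

loops=1 perimeter=10.380


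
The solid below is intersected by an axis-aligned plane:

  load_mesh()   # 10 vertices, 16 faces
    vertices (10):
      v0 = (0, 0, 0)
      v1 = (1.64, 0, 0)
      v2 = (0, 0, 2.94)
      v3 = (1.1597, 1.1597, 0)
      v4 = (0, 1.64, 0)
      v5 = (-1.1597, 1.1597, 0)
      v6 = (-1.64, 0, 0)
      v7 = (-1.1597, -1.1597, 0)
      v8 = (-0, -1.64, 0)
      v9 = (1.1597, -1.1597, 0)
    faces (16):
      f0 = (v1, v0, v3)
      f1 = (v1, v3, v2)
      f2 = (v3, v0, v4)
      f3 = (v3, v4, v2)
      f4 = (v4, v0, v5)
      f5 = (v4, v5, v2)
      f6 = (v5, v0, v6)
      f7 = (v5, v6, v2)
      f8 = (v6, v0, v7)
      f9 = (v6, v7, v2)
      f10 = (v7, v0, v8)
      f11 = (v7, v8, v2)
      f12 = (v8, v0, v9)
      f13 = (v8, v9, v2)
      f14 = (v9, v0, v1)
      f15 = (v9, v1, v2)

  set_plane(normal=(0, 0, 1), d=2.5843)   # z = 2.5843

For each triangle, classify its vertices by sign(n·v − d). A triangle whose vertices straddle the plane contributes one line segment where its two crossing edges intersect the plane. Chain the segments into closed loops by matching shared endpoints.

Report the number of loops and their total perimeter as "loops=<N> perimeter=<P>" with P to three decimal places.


Straddling triangles (8 of 16):
  (v1,v3,v2) [--+] → (0.140308, 0.140308, 2.5843)–(0.198418, 0, 2.5843)  len=0.1519
  (v3,v4,v2) [--+] → (0, 0.198418, 2.5843)–(0.140308, 0.140308, 2.5843)  len=0.1519
  (v4,v5,v2) [--+] → (-0.140308, 0.140308, 2.5843)–(0, 0.198418, 2.5843)  len=0.1519
  (v5,v6,v2) [--+] → (-0.198418, 0, 2.5843)–(-0.140308, 0.140308, 2.5843)  len=0.1519
  (v6,v7,v2) [--+] → (-0.140308, -0.140308, 2.5843)–(-0.198418, 0, 2.5843)  len=0.1519
  (v7,v8,v2) [--+] → (0, -0.198418, 2.5843)–(-0.140308, -0.140308, 2.5843)  len=0.1519
  (v8,v9,v2) [--+] → (0.140308, -0.140308, 2.5843)–(0, -0.198418, 2.5843)  len=0.1519
  (v9,v1,v2) [--+] → (0.198418, 0, 2.5843)–(0.140308, -0.140308, 2.5843)  len=0.1519

Chained into 1 loop(s):
  loop 1: 8 segments, perimeter = 1.2149
Total perimeter = 1.215

loops=1 perimeter=1.215


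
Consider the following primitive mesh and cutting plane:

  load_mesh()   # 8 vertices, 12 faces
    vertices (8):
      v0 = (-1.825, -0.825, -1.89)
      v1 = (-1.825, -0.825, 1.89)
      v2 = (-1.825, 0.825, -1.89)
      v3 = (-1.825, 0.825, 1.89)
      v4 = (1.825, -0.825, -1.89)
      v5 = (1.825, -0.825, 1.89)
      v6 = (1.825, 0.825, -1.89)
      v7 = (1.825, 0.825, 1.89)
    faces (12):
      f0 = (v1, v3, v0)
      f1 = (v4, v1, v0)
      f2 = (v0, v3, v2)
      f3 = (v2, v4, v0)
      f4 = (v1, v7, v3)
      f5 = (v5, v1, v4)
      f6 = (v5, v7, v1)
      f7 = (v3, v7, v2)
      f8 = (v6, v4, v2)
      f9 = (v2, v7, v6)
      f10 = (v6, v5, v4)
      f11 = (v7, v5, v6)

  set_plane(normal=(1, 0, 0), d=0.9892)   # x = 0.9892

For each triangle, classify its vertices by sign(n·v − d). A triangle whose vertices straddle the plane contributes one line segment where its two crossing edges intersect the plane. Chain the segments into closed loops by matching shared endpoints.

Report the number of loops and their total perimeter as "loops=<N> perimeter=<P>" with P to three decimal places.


loops=1 perimeter=10.860

Straddling triangles (8 of 12):
  (v4,v1,v0) [+--] → (0.9892, -0.825, -1.02443)–(0.9892, -0.825, -1.89)  len=0.8656
  (v2,v4,v0) [-+-] → (0.9892, -0.447173, -1.89)–(0.9892, -0.825, -1.89)  len=0.3778
  (v1,v7,v3) [-+-] → (0.9892, 0.447173, 1.89)–(0.9892, 0.825, 1.89)  len=0.3778
  (v5,v1,v4) [+-+] → (0.9892, -0.825, 1.89)–(0.9892, -0.825, -1.02443)  len=2.9144
  (v5,v7,v1) [++-] → (0.9892, 0.447173, 1.89)–(0.9892, -0.825, 1.89)  len=1.2722
  (v3,v7,v2) [-+-] → (0.9892, 0.825, 1.89)–(0.9892, 0.825, 1.02443)  len=0.8656
  (v6,v4,v2) [++-] → (0.9892, -0.447173, -1.89)–(0.9892, 0.825, -1.89)  len=1.2722
  (v2,v7,v6) [-++] → (0.9892, 0.825, 1.02443)–(0.9892, 0.825, -1.89)  len=2.9144

Chained into 1 loop(s):
  loop 1: 8 segments, perimeter = 10.8600
Total perimeter = 10.860


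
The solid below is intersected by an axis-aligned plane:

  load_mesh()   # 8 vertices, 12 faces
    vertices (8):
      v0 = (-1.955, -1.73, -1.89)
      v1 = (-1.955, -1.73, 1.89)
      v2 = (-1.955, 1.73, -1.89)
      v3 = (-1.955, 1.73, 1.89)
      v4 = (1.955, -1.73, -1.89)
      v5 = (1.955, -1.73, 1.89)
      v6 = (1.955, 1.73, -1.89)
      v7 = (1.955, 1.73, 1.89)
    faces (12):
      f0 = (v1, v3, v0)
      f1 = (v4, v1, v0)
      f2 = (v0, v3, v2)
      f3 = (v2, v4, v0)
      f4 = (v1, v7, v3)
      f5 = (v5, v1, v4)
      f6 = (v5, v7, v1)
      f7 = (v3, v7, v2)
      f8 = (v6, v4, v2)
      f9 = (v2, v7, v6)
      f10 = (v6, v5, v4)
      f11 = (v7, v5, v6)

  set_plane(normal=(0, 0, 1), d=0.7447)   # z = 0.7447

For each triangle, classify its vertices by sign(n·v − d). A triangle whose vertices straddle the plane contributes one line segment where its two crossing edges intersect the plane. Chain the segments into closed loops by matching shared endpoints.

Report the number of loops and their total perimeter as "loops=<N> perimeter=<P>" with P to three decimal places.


Straddling triangles (8 of 12):
  (v1,v3,v0) [++-] → (-1.955, 0.681657, 0.7447)–(-1.955, -1.73, 0.7447)  len=2.4117
  (v4,v1,v0) [-+-] → (-0.770311, -1.73, 0.7447)–(-1.955, -1.73, 0.7447)  len=1.1847
  (v0,v3,v2) [-+-] → (-1.955, 0.681657, 0.7447)–(-1.955, 1.73, 0.7447)  len=1.0483
  (v5,v1,v4) [++-] → (-0.770311, -1.73, 0.7447)–(1.955, -1.73, 0.7447)  len=2.7253
  (v3,v7,v2) [++-] → (0.770311, 1.73, 0.7447)–(-1.955, 1.73, 0.7447)  len=2.7253
  (v2,v7,v6) [-+-] → (0.770311, 1.73, 0.7447)–(1.955, 1.73, 0.7447)  len=1.1847
  (v6,v5,v4) [-+-] → (1.955, -0.681657, 0.7447)–(1.955, -1.73, 0.7447)  len=1.0483
  (v7,v5,v6) [++-] → (1.955, -0.681657, 0.7447)–(1.955, 1.73, 0.7447)  len=2.4117

Chained into 1 loop(s):
  loop 1: 8 segments, perimeter = 14.7400
Total perimeter = 14.740

loops=1 perimeter=14.740
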